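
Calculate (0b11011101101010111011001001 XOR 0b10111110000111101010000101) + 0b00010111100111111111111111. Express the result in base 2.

0b1111011010101010001001011

First 0b11011101101010111011001001 XOR 0b10111110000111101010000101 = 0b01100011101101010001001100.
Add column by column in base 2, right to left:
  0+1 = 1
  0+1 = 1
  1+1 = 0 carry 1
  1+1+1 = 1 carry 1
  0+1+1 = 0 carry 1
  0+1+1 = 0 carry 1
  1+1+1 = 1 carry 1
  0+1+1 = 0 carry 1
  0+1+1 = 0 carry 1
  0+1+1 = 0 carry 1
  1+1+1 = 1 carry 1
  0+1+1 = 0 carry 1
  1+1+1 = 1 carry 1
  0+1+1 = 0 carry 1
  1+1+1 = 1 carry 1
  1+0+1 = 0 carry 1
  0+0+1 = 1
  1+1 = 0 carry 1
  1+1+1 = 1 carry 1
  1+1+1 = 1 carry 1
  0+1+1 = 0 carry 1
  0+0+1 = 1
  0+1 = 1
  1+0 = 1
  1+0 = 1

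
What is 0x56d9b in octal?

0o1266633

Expand each hex digit to 4 bits: 5=0101 6=0110 d=1101 9=1001 b=1011.
Group the bits in threes: 001 010 110 110 110 011 011 → 1266633.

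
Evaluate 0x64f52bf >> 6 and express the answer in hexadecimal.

0x193d4a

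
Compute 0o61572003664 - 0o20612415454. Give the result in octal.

Subtract column by column in base 8:
  4-4 → 0
  6-5 → 1
  6-4 → 2
  3-5 → 6 (borrow)
  0-1-1 → 6 (borrow)
  0-4-1 → 3 (borrow)
  2-2-1 → 7 (borrow)
  7-1-1 → 5
  5-6 → 7 (borrow)
  1-0-1 → 0
  6-2 → 4

0o40757366210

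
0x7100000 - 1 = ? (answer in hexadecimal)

0x70fffff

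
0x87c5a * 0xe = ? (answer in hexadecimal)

0x76ccec

Multiply each base-16 digit by 14, carrying:
  a×14 = 140 → write c carry 8
  5×14+8 = 78 → write e carry 4
  c×14+4 = 172 → write c carry 10
  7×14+10 = 108 → write c carry 6
  8×14+6 = 118 → write 6 carry 7
  remaining carry: 7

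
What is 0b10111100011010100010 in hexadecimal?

Group the bits into nibbles: 1011 1100 0110 1010 0010 → bc6a2.

0xbc6a2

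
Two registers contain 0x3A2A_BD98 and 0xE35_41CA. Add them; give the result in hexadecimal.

0x485FFF62

Add column by column in base 16, right to left:
  8+A = 2 carry 1
  9+C+1 = 6 carry 1
  D+1+1 = F
  B+4 = F
  A+5 = F
  2+3 = 5
  A+E = 8 carry 1
  3+0+1 = 4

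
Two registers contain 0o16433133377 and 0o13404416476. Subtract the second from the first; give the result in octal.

Subtract column by column in base 8:
  7-6 → 1
  7-7 → 0
  3-4 → 7 (borrow)
  3-6-1 → 4 (borrow)
  3-1-1 → 1
  1-4 → 5 (borrow)
  3-4-1 → 6 (borrow)
  3-0-1 → 2
  4-4 → 0
  6-3 → 3
  1-1 → 0

0o3026514701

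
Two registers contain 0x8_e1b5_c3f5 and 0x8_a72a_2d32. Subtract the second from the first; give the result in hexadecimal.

0x3a8b96c3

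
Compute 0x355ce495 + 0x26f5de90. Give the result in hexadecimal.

0x5c52c325

Add column by column in base 16, right to left:
  5+0 = 5
  9+9 = 2 carry 1
  4+e+1 = 3 carry 1
  e+d+1 = c carry 1
  c+5+1 = 2 carry 1
  5+f+1 = 5 carry 1
  5+6+1 = c
  3+2 = 5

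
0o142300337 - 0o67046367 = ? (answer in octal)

0o53231750

Subtract column by column in base 8:
  7-7 → 0
  3-6 → 5 (borrow)
  3-3-1 → 7 (borrow)
  0-6-1 → 1 (borrow)
  0-4-1 → 3 (borrow)
  3-0-1 → 2
  2-7 → 3 (borrow)
  4-6-1 → 5 (borrow)
  1-0-1 → 0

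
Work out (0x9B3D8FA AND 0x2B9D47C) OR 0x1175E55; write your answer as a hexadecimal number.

0x1B7DE7D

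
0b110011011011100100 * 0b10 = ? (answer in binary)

0b1100110110111001000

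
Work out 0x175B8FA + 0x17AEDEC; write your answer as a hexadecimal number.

Add column by column in base 16, right to left:
  A+C = 6 carry 1
  F+E+1 = E carry 1
  8+D+1 = 6 carry 1
  B+E+1 = A carry 1
  5+A+1 = 0 carry 1
  7+7+1 = F
  1+1 = 2

0x2F0A6E6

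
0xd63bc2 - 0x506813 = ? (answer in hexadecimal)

0x85d3af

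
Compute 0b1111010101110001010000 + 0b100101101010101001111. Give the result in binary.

0b10100000011000110011111

Add column by column in base 2, right to left:
  0+1 = 1
  0+1 = 1
  0+1 = 1
  0+1 = 1
  1+0 = 1
  0+0 = 0
  1+1 = 0 carry 1
  0+0+1 = 1
  0+1 = 1
  0+0 = 0
  1+1 = 0 carry 1
  1+0+1 = 0 carry 1
  1+1+1 = 1 carry 1
  0+0+1 = 1
  1+1 = 0 carry 1
  0+1+1 = 0 carry 1
  1+0+1 = 0 carry 1
  0+1+1 = 0 carry 1
  1+0+1 = 0 carry 1
  1+0+1 = 0 carry 1
  1+1+1 = 1 carry 1
  1+0+1 = 0 carry 1
  final carry 1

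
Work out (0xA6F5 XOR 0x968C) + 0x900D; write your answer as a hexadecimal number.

0xC086

First 0xA6F5 XOR 0x968C = 0x3079.
Add column by column in base 16, right to left:
  9+D = 6 carry 1
  7+0+1 = 8
  0+0 = 0
  3+9 = C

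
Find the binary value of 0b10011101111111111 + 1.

The trailing 10 digits are 1 (max in base 2), so adding 1 cascades: they roll to 0 and the next digit up increments.

0b10011110000000000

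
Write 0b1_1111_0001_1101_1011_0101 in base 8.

Group the bits in threes: 111 110 001 110 110 110 101 → 7616665.

0o7616665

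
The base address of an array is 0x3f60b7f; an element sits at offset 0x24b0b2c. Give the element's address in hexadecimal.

0x64116ab

Add column by column in base 16, right to left:
  f+c = b carry 1
  7+2+1 = a
  b+b = 6 carry 1
  0+0+1 = 1
  6+b = 1 carry 1
  f+4+1 = 4 carry 1
  3+2+1 = 6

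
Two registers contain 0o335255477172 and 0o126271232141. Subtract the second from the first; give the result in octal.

Subtract column by column in base 8:
  2-1 → 1
  7-4 → 3
  1-1 → 0
  7-2 → 5
  7-3 → 4
  4-2 → 2
  5-1 → 4
  5-7 → 6 (borrow)
  2-2-1 → 7 (borrow)
  5-6-1 → 6 (borrow)
  3-2-1 → 0
  3-1 → 2

0o206764245031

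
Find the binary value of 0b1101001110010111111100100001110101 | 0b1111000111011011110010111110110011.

0b1111001111011111111110111111110111

OR bit by bit (1 where either bit is 1):
  1101001110010111111100100001110101
| 1111000111011011110010111110110011
= 1111001111011111111110111111110111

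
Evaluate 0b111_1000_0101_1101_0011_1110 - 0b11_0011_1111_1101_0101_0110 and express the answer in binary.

Subtract column by column in base 2:
  0-0 → 0
  1-1 → 0
  1-1 → 0
  1-0 → 1
  1-1 → 0
  1-0 → 1
  0-1 → 1 (borrow)
  0-0-1 → 1 (borrow)
  1-1-1 → 1 (borrow)
  0-0-1 → 1 (borrow)
  1-1-1 → 1 (borrow)
  1-1-1 → 1 (borrow)
  1-1-1 → 1 (borrow)
  0-1-1 → 0 (borrow)
  1-1-1 → 1 (borrow)
  0-1-1 → 0 (borrow)
  0-1-1 → 0 (borrow)
  0-1-1 → 0 (borrow)
  0-0-1 → 1 (borrow)
  1-0-1 → 0
  1-1 → 0
  1-1 → 0
  1-0 → 1

0b10001000101111111101000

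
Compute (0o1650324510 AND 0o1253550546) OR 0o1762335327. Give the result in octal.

0o1772335727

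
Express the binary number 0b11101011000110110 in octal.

0o353066

Group the bits in threes: 011 101 011 000 110 110 → 353066.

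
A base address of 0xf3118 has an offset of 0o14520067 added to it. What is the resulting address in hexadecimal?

0o14520067 = 0x32a037 in hexadecimal.
Add column by column in base 16, right to left:
  8+7 = f
  1+3 = 4
  1+0 = 1
  3+a = d
  f+2 = 1 carry 1
  0+3+1 = 4

0x41d14f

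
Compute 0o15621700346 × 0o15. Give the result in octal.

Multiply each base-8 digit by 13, carrying:
  6×13 = 78 → write 6 carry 9
  4×13+9 = 61 → write 5 carry 7
  3×13+7 = 46 → write 6 carry 5
  0×13+5 = 5 → write 5
  0×13 = 0 → write 0
  7×13 = 91 → write 3 carry 11
  1×13+11 = 24 → write 0 carry 3
  2×13+3 = 29 → write 5 carry 3
  6×13+3 = 81 → write 1 carry 10
  5×13+10 = 75 → write 3 carry 9
  1×13+9 = 22 → write 6 carry 2
  remaining carry: 2

0o263150305656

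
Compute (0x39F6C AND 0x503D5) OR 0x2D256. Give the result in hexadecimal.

0x3D356

0x39F6C AND 0x503D5 = 0x10344.
Then OR with 0x2D256.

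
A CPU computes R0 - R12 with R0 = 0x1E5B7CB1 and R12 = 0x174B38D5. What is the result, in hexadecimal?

0x71043DC

Subtract column by column in base 16:
  1-5 → C (borrow)
  B-D-1 → D (borrow)
  C-8-1 → 3
  7-3 → 4
  B-B → 0
  5-4 → 1
  E-7 → 7
  1-1 → 0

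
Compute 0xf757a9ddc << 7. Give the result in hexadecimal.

0x7babd4eee00

7 bits is not a whole number of base-16 digits; in binary: 111101110101011110101001110111011100 << 7 = 1111011101010111101010011101110111000000000.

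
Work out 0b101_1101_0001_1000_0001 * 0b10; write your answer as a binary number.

Multiply each base-2 digit by 2, carrying:
  1×2 = 2 → write 0 carry 1
  0×2+1 = 1 → write 1
  0×2 = 0 → write 0
  0×2 = 0 → write 0
  0×2 = 0 → write 0
  0×2 = 0 → write 0
  0×2 = 0 → write 0
  1×2 = 2 → write 0 carry 1
  1×2+1 = 3 → write 1 carry 1
  0×2+1 = 1 → write 1
  0×2 = 0 → write 0
  0×2 = 0 → write 0
  1×2 = 2 → write 0 carry 1
  0×2+1 = 1 → write 1
  1×2 = 2 → write 0 carry 1
  1×2+1 = 3 → write 1 carry 1
  1×2+1 = 3 → write 1 carry 1
  0×2+1 = 1 → write 1
  1×2 = 2 → write 0 carry 1
  remaining carry: 1

0b10111010001100000010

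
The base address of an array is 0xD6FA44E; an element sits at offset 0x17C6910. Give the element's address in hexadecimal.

0xEEC0D5E

Add column by column in base 16, right to left:
  E+0 = E
  4+1 = 5
  4+9 = D
  A+6 = 0 carry 1
  F+C+1 = C carry 1
  6+7+1 = E
  D+1 = E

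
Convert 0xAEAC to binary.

Expand each hex digit to 4 bits: A=1010 E=1110 A=1010 C=1100.

0b1010111010101100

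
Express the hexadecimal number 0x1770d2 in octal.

0o5670322

Expand each hex digit to 4 bits: 1=0001 7=0111 7=0111 0=0000 d=1101 2=0010.
Group the bits in threes: 101 110 111 000 011 010 010 → 5670322.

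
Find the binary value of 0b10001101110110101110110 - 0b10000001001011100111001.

Subtract column by column in base 2:
  0-1 → 1 (borrow)
  1-0-1 → 0
  1-0 → 1
  0-1 → 1 (borrow)
  1-1-1 → 1 (borrow)
  1-1-1 → 1 (borrow)
  1-0-1 → 0
  0-0 → 0
  1-1 → 0
  0-1 → 1 (borrow)
  1-1-1 → 1 (borrow)
  1-0-1 → 0
  0-1 → 1 (borrow)
  1-0-1 → 0
  1-0 → 1
  1-1 → 0
  0-0 → 0
  1-0 → 1
  1-0 → 1
  0-0 → 0
  0-0 → 0
  0-0 → 0
  1-1 → 0

0b1100101011000111101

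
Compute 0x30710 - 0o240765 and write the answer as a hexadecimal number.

0o240765 = 0x141F5 in hexadecimal.
Subtract column by column in base 16:
  0-5 → B (borrow)
  1-F-1 → 1 (borrow)
  7-1-1 → 5
  0-4 → C (borrow)
  3-1-1 → 1

0x1C51B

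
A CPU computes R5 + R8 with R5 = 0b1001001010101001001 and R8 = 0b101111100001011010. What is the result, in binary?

0b1111000110110100011

Add column by column in base 2, right to left:
  1+0 = 1
  0+1 = 1
  0+0 = 0
  1+1 = 0 carry 1
  0+1+1 = 0 carry 1
  0+0+1 = 1
  1+1 = 0 carry 1
  0+0+1 = 1
  1+0 = 1
  0+0 = 0
  1+0 = 1
  0+1 = 1
  1+1 = 0 carry 1
  0+1+1 = 0 carry 1
  0+1+1 = 0 carry 1
  1+1+1 = 1 carry 1
  0+0+1 = 1
  0+1 = 1
  1+0 = 1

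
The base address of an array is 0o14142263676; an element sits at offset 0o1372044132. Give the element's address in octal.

Add column by column in base 8, right to left:
  6+2 = 0 carry 1
  7+3+1 = 3 carry 1
  6+1+1 = 0 carry 1
  3+4+1 = 0 carry 1
  6+4+1 = 3 carry 1
  2+0+1 = 3
  2+2 = 4
  4+7 = 3 carry 1
  1+3+1 = 5
  4+1 = 5
  1+0 = 1

0o15534330030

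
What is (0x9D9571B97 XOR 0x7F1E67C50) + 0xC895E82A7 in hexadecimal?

0x1AB20FEA6E

First 0x9D9571B97 XOR 0x7F1E67C50 = 0xE28B167C7.
Add column by column in base 16, right to left:
  7+7 = E
  C+A = 6 carry 1
  7+2+1 = A
  6+8 = E
  1+E = F
  B+5 = 0 carry 1
  8+9+1 = 2 carry 1
  2+8+1 = B
  E+C = A carry 1
  final carry 1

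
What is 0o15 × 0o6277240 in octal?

Multiply each base-8 digit by 13, carrying:
  0×13 = 0 → write 0
  4×13 = 52 → write 4 carry 6
  2×13+6 = 32 → write 0 carry 4
  7×13+4 = 95 → write 7 carry 11
  7×13+11 = 102 → write 6 carry 12
  2×13+12 = 38 → write 6 carry 4
  6×13+4 = 82 → write 2 carry 10
  remaining carry: 12

0o122667040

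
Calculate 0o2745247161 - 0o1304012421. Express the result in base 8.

0o1441234540

Subtract column by column in base 8:
  1-1 → 0
  6-2 → 4
  1-4 → 5 (borrow)
  7-2-1 → 4
  4-1 → 3
  2-0 → 2
  5-4 → 1
  4-0 → 4
  7-3 → 4
  2-1 → 1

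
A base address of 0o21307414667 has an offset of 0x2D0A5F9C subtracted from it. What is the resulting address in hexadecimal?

0o21307414667 = 0x8B1E19B7 in hexadecimal.
Subtract column by column in base 16:
  7-C → B (borrow)
  B-9-1 → 1
  9-F → A (borrow)
  1-5-1 → B (borrow)
  E-A-1 → 3
  1-0 → 1
  B-D → E (borrow)
  8-2-1 → 5

0x5E13BA1B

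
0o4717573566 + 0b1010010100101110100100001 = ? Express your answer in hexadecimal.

0x28895497

0o4717573566 = 0x273EF776 in hexadecimal.
0b1010010100101110100100001 = 0x14A5D21 in hexadecimal.
Add column by column in base 16, right to left:
  6+1 = 7
  7+2 = 9
  7+D = 4 carry 1
  F+5+1 = 5 carry 1
  E+A+1 = 9 carry 1
  3+4+1 = 8
  7+1 = 8
  2+0 = 2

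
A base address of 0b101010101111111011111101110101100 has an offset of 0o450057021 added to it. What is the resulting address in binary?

0b101011010100111100101100110111101

0o450057021 = 0b100101000000101111000010001 in binary.
Add column by column in base 2, right to left:
  0+1 = 1
  0+0 = 0
  1+0 = 1
  1+0 = 1
  0+1 = 1
  1+0 = 1
  0+0 = 0
  1+0 = 1
  1+0 = 1
  1+1 = 0 carry 1
  0+1+1 = 0 carry 1
  1+1+1 = 1 carry 1
  1+1+1 = 1 carry 1
  1+0+1 = 0 carry 1
  1+1+1 = 1 carry 1
  1+0+1 = 0 carry 1
  1+0+1 = 0 carry 1
  0+0+1 = 1
  1+0 = 1
  1+0 = 1
  1+0 = 1
  1+1 = 0 carry 1
  1+0+1 = 0 carry 1
  1+1+1 = 1 carry 1
  1+0+1 = 0 carry 1
  0+0+1 = 1
  1+1 = 0 carry 1
  0+0+1 = 1
  1+0 = 1
  0+0 = 0
  1+0 = 1
  0+0 = 0
  1+0 = 1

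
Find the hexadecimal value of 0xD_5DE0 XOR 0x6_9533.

0xBC8D3

XOR each hex digit independently (no carries):
  D^6=B, 5^9=C, D^5=8, E^3=D, 0^3=3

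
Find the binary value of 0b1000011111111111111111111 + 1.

The trailing 20 digits are 1 (max in base 2), so adding 1 cascades: they roll to 0 and the next digit up increments.

0b1000100000000000000000000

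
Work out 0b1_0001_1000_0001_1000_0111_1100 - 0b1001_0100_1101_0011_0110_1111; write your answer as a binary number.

0b100000110100010100001101

Subtract column by column in base 2:
  0-1 → 1 (borrow)
  0-1-1 → 0 (borrow)
  1-1-1 → 1 (borrow)
  1-1-1 → 1 (borrow)
  1-0-1 → 0
  1-1 → 0
  1-1 → 0
  0-0 → 0
  0-1 → 1 (borrow)
  0-1-1 → 0 (borrow)
  0-0-1 → 1 (borrow)
  1-0-1 → 0
  1-1 → 0
  0-0 → 0
  0-1 → 1 (borrow)
  0-1-1 → 0 (borrow)
  0-0-1 → 1 (borrow)
  0-0-1 → 1 (borrow)
  0-1-1 → 0 (borrow)
  1-0-1 → 0
  1-1 → 0
  0-0 → 0
  0-0 → 0
  0-1 → 1 (borrow)
  1-0-1 → 0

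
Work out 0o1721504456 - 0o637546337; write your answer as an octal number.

Subtract column by column in base 8:
  6-7 → 7 (borrow)
  5-3-1 → 1
  4-3 → 1
  4-6 → 6 (borrow)
  0-4-1 → 3 (borrow)
  5-5-1 → 7 (borrow)
  1-7-1 → 1 (borrow)
  2-3-1 → 6 (borrow)
  7-6-1 → 0
  1-0 → 1

0o1061736117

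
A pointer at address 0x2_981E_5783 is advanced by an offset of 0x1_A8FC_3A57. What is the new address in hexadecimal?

0x4411A91DA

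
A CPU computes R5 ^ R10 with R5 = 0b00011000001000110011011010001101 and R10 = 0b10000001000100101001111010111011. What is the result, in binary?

XOR bit by bit (1 where the bits differ):
  00011000001000110011011010001101
^ 10000001000100101001111010111011
= 10011001001100011010100000110110

0b10011001001100011010100000110110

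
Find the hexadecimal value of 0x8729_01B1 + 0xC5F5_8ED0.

Add column by column in base 16, right to left:
  1+0 = 1
  B+D = 8 carry 1
  1+E+1 = 0 carry 1
  0+8+1 = 9
  9+5 = E
  2+F = 1 carry 1
  7+5+1 = D
  8+C = 4 carry 1
  final carry 1

0x14D1E9081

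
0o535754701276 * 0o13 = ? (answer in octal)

Multiply each base-8 digit by 11, carrying:
  6×11 = 66 → write 2 carry 8
  7×11+8 = 85 → write 5 carry 10
  2×11+10 = 32 → write 0 carry 4
  1×11+4 = 15 → write 7 carry 1
  0×11+1 = 1 → write 1
  7×11 = 77 → write 5 carry 9
  4×11+9 = 53 → write 5 carry 6
  5×11+6 = 61 → write 5 carry 7
  7×11+7 = 84 → write 4 carry 10
  5×11+10 = 65 → write 1 carry 8
  3×11+8 = 41 → write 1 carry 5
  5×11+5 = 60 → write 4 carry 7
  remaining carry: 7

0o7411455517052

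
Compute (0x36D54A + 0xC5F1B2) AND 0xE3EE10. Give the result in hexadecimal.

0xE0C610

Add column by column in base 16, right to left:
  A+2 = C
  4+B = F
  5+1 = 6
  D+F = C carry 1
  6+5+1 = C
  3+C = F
Sum = 0xFCC6FC; now AND with 0xE3EE10:
  F&E=E, C&3=0, C&E=C, 6&E=6, F&1=1, C&0=0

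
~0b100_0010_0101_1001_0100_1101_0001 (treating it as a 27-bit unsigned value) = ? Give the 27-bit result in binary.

0b011110110100110101100101110

Invert each bit: 100001001011001010011010001 → 011110110100110101100101110.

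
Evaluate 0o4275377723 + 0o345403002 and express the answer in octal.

0o4643002725

Add column by column in base 8, right to left:
  3+2 = 5
  2+0 = 2
  7+0 = 7
  7+3 = 2 carry 1
  7+0+1 = 0 carry 1
  3+4+1 = 0 carry 1
  5+5+1 = 3 carry 1
  7+4+1 = 4 carry 1
  2+3+1 = 6
  4+0 = 4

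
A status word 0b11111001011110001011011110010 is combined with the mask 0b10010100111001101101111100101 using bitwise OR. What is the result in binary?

0b11111101111111101111111110111

OR bit by bit (1 where either bit is 1):
  11111001011110001011011110010
| 10010100111001101101111100101
= 11111101111111101111111110111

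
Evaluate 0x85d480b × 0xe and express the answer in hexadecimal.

Multiply each base-16 digit by 14, carrying:
  b×14 = 154 → write a carry 9
  0×14+9 = 9 → write 9
  8×14 = 112 → write 0 carry 7
  4×14+7 = 63 → write f carry 3
  d×14+3 = 185 → write 9 carry 11
  5×14+11 = 81 → write 1 carry 5
  8×14+5 = 117 → write 5 carry 7
  remaining carry: 7

0x7519f09a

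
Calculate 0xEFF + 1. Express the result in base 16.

The trailing 2 digits are F (max in base 16), so adding 1 cascades: they roll to 0 and the next digit up increments.

0xF00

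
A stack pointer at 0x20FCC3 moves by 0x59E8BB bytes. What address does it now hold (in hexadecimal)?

0x7AE57E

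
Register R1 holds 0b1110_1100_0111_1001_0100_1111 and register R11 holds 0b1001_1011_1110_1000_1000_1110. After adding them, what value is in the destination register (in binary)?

0b1100010000110000111011101

Add column by column in base 2, right to left:
  1+0 = 1
  1+1 = 0 carry 1
  1+1+1 = 1 carry 1
  1+1+1 = 1 carry 1
  0+0+1 = 1
  0+0 = 0
  1+0 = 1
  0+1 = 1
  1+0 = 1
  0+0 = 0
  0+0 = 0
  1+1 = 0 carry 1
  1+0+1 = 0 carry 1
  1+1+1 = 1 carry 1
  1+1+1 = 1 carry 1
  0+1+1 = 0 carry 1
  0+1+1 = 0 carry 1
  0+1+1 = 0 carry 1
  1+0+1 = 0 carry 1
  1+1+1 = 1 carry 1
  0+1+1 = 0 carry 1
  1+0+1 = 0 carry 1
  1+0+1 = 0 carry 1
  1+1+1 = 1 carry 1
  final carry 1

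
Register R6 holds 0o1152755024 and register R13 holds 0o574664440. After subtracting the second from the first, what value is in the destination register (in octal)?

Subtract column by column in base 8:
  4-0 → 4
  2-4 → 6 (borrow)
  0-4-1 → 3 (borrow)
  5-4-1 → 0
  5-6 → 7 (borrow)
  7-6-1 → 0
  2-4 → 6 (borrow)
  5-7-1 → 5 (borrow)
  1-5-1 → 3 (borrow)
  1-0-1 → 0

0o356070364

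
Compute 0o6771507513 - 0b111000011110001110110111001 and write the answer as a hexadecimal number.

0x30D77192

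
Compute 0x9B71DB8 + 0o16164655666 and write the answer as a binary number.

0x9B71DB8 = 0b1001101101110001110110111000 in binary.
0o16164655666 = 0b1110001110100110101101110110110 in binary.
Add column by column in base 2, right to left:
  0+0 = 0
  0+1 = 1
  0+1 = 1
  1+0 = 1
  1+1 = 0 carry 1
  1+1+1 = 1 carry 1
  0+0+1 = 1
  1+1 = 0 carry 1
  1+1+1 = 1 carry 1
  0+1+1 = 0 carry 1
  1+0+1 = 0 carry 1
  1+1+1 = 1 carry 1
  1+1+1 = 1 carry 1
  0+0+1 = 1
  0+1 = 1
  0+0 = 0
  1+1 = 0 carry 1
  1+1+1 = 1 carry 1
  1+0+1 = 0 carry 1
  0+0+1 = 1
  1+1 = 0 carry 1
  1+0+1 = 0 carry 1
  0+1+1 = 0 carry 1
  1+1+1 = 1 carry 1
  1+1+1 = 1 carry 1
  0+0+1 = 1
  0+0 = 0
  1+0 = 1
  0+1 = 1
  0+1 = 1
  0+1 = 1

0b1111011100010100111100101101110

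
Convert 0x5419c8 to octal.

Expand each hex digit to 4 bits: 5=0101 4=0100 1=0001 9=1001 c=1100 8=1000.
Group the bits in threes: 010 101 000 001 100 111 001 000 → 25014710.

0o25014710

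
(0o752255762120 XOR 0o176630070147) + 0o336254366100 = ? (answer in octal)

0o1162742300167

First 0o752255762120 XOR 0o176630070147 = 0o624465712067.
Add column by column in base 8, right to left:
  7+0 = 7
  6+0 = 6
  0+1 = 1
  2+6 = 0 carry 1
  1+6+1 = 0 carry 1
  7+3+1 = 3 carry 1
  5+4+1 = 2 carry 1
  6+5+1 = 4 carry 1
  4+2+1 = 7
  4+6 = 2 carry 1
  2+3+1 = 6
  6+3 = 1 carry 1
  final carry 1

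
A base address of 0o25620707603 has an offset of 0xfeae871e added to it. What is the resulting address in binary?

0b110101100111100100001011010100001

0o25620707603 = 0b10101110010000111000111110000011 in binary.
0xfeae871e = 0b11111110101011101000011100011110 in binary.
Add column by column in base 2, right to left:
  1+0 = 1
  1+1 = 0 carry 1
  0+1+1 = 0 carry 1
  0+1+1 = 0 carry 1
  0+1+1 = 0 carry 1
  0+0+1 = 1
  0+0 = 0
  1+0 = 1
  1+1 = 0 carry 1
  1+1+1 = 1 carry 1
  1+1+1 = 1 carry 1
  1+0+1 = 0 carry 1
  0+0+1 = 1
  0+0 = 0
  0+0 = 0
  1+1 = 0 carry 1
  1+0+1 = 0 carry 1
  1+1+1 = 1 carry 1
  0+1+1 = 0 carry 1
  0+1+1 = 0 carry 1
  0+0+1 = 1
  0+1 = 1
  1+0 = 1
  0+1 = 1
  0+0 = 0
  1+1 = 0 carry 1
  1+1+1 = 1 carry 1
  1+1+1 = 1 carry 1
  0+1+1 = 0 carry 1
  1+1+1 = 1 carry 1
  0+1+1 = 0 carry 1
  1+1+1 = 1 carry 1
  final carry 1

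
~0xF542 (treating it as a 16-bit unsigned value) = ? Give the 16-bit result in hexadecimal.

Each hex digit d becomes F−d:
  F→0, 5→A, 4→B, 2→D

0x0ABD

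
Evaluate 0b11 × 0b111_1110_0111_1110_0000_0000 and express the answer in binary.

0b1011110110111101000000000

Multiply each base-2 digit by 3, carrying:
  0×3 = 0 → write 0
  0×3 = 0 → write 0
  0×3 = 0 → write 0
  0×3 = 0 → write 0
  0×3 = 0 → write 0
  0×3 = 0 → write 0
  0×3 = 0 → write 0
  0×3 = 0 → write 0
  0×3 = 0 → write 0
  1×3 = 3 → write 1 carry 1
  1×3+1 = 4 → write 0 carry 2
  1×3+2 = 5 → write 1 carry 2
  1×3+2 = 5 → write 1 carry 2
  1×3+2 = 5 → write 1 carry 2
  1×3+2 = 5 → write 1 carry 2
  0×3+2 = 2 → write 0 carry 1
  0×3+1 = 1 → write 1
  1×3 = 3 → write 1 carry 1
  1×3+1 = 4 → write 0 carry 2
  1×3+2 = 5 → write 1 carry 2
  1×3+2 = 5 → write 1 carry 2
  1×3+2 = 5 → write 1 carry 2
  1×3+2 = 5 → write 1 carry 2
  remaining carry: 10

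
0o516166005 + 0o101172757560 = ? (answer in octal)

Add column by column in base 8, right to left:
  5+0 = 5
  0+6 = 6
  0+5 = 5
  6+7 = 5 carry 1
  6+5+1 = 4 carry 1
  1+7+1 = 1 carry 1
  6+2+1 = 1 carry 1
  1+7+1 = 1 carry 1
  5+1+1 = 7
  0+1 = 1
  0+0 = 0
  0+1 = 1

0o101711145565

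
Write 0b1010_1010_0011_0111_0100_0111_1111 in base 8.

0o1250672177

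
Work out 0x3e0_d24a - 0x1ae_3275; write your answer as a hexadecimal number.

0x2329fd5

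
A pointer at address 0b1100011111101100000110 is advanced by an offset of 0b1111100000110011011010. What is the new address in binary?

0b11100000000011111100000

Add column by column in base 2, right to left:
  0+0 = 0
  1+1 = 0 carry 1
  1+0+1 = 0 carry 1
  0+1+1 = 0 carry 1
  0+1+1 = 0 carry 1
  0+0+1 = 1
  0+1 = 1
  0+1 = 1
  1+0 = 1
  1+0 = 1
  0+1 = 1
  1+1 = 0 carry 1
  1+0+1 = 0 carry 1
  1+0+1 = 0 carry 1
  1+0+1 = 0 carry 1
  1+0+1 = 0 carry 1
  1+0+1 = 0 carry 1
  0+1+1 = 0 carry 1
  0+1+1 = 0 carry 1
  0+1+1 = 0 carry 1
  1+1+1 = 1 carry 1
  1+1+1 = 1 carry 1
  final carry 1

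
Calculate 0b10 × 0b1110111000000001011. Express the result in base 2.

0b11101110000000010110

Multiply each base-2 digit by 2, carrying:
  1×2 = 2 → write 0 carry 1
  1×2+1 = 3 → write 1 carry 1
  0×2+1 = 1 → write 1
  1×2 = 2 → write 0 carry 1
  0×2+1 = 1 → write 1
  0×2 = 0 → write 0
  0×2 = 0 → write 0
  0×2 = 0 → write 0
  0×2 = 0 → write 0
  0×2 = 0 → write 0
  0×2 = 0 → write 0
  0×2 = 0 → write 0
  1×2 = 2 → write 0 carry 1
  1×2+1 = 3 → write 1 carry 1
  1×2+1 = 3 → write 1 carry 1
  0×2+1 = 1 → write 1
  1×2 = 2 → write 0 carry 1
  1×2+1 = 3 → write 1 carry 1
  1×2+1 = 3 → write 1 carry 1
  remaining carry: 1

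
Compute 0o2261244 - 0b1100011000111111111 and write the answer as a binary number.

0b110011000010100101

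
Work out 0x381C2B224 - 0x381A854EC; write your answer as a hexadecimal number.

0x1A5D38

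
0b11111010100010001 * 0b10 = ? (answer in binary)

0b111110101000100010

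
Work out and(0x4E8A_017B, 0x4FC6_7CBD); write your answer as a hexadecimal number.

AND each hex digit independently (no carries):
  4&4=4, E&F=E, 8&C=8, A&6=2, 0&7=0, 1&C=0, 7&B=3, B&D=9

0x4E820039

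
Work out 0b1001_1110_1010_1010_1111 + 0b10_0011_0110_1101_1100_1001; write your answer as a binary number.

0b1011010101100001111000

Add column by column in base 2, right to left:
  1+1 = 0 carry 1
  1+0+1 = 0 carry 1
  1+0+1 = 0 carry 1
  1+1+1 = 1 carry 1
  0+0+1 = 1
  1+0 = 1
  0+1 = 1
  1+1 = 0 carry 1
  0+1+1 = 0 carry 1
  1+0+1 = 0 carry 1
  0+1+1 = 0 carry 1
  1+1+1 = 1 carry 1
  0+0+1 = 1
  1+1 = 0 carry 1
  1+1+1 = 1 carry 1
  1+0+1 = 0 carry 1
  1+1+1 = 1 carry 1
  0+1+1 = 0 carry 1
  0+0+1 = 1
  1+0 = 1
  0+0 = 0
  0+1 = 1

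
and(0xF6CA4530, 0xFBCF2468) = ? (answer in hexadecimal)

0xF2CA0420

AND each hex digit independently (no carries):
  F&F=F, 6&B=2, C&C=C, A&F=A, 4&2=0, 5&4=4, 3&6=2, 0&8=0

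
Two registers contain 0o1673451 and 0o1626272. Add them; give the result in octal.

0o3521743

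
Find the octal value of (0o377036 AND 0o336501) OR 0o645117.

0o777117

0o377036 AND 0o336501 = 0o336000.
Then OR with 0o645117.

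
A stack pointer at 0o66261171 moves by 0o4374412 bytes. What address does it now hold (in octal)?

0o72655603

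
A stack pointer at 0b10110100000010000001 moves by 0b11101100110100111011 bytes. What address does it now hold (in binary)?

0b110100000110110111100

Add column by column in base 2, right to left:
  1+1 = 0 carry 1
  0+1+1 = 0 carry 1
  0+0+1 = 1
  0+1 = 1
  0+1 = 1
  0+1 = 1
  0+0 = 0
  1+0 = 1
  0+1 = 1
  0+0 = 0
  0+1 = 1
  0+1 = 1
  0+0 = 0
  0+0 = 0
  1+1 = 0 carry 1
  0+1+1 = 0 carry 1
  1+0+1 = 0 carry 1
  1+1+1 = 1 carry 1
  0+1+1 = 0 carry 1
  1+1+1 = 1 carry 1
  final carry 1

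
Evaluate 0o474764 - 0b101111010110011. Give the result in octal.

0o415501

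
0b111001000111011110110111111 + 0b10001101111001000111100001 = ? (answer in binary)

0b1001010110110100111110100000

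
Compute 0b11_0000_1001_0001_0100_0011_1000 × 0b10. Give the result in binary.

0b110000100100010100001110000

Multiply each base-2 digit by 2, carrying:
  0×2 = 0 → write 0
  0×2 = 0 → write 0
  0×2 = 0 → write 0
  1×2 = 2 → write 0 carry 1
  1×2+1 = 3 → write 1 carry 1
  1×2+1 = 3 → write 1 carry 1
  0×2+1 = 1 → write 1
  0×2 = 0 → write 0
  0×2 = 0 → write 0
  0×2 = 0 → write 0
  1×2 = 2 → write 0 carry 1
  0×2+1 = 1 → write 1
  1×2 = 2 → write 0 carry 1
  0×2+1 = 1 → write 1
  0×2 = 0 → write 0
  0×2 = 0 → write 0
  1×2 = 2 → write 0 carry 1
  0×2+1 = 1 → write 1
  0×2 = 0 → write 0
  1×2 = 2 → write 0 carry 1
  0×2+1 = 1 → write 1
  0×2 = 0 → write 0
  0×2 = 0 → write 0
  0×2 = 0 → write 0
  1×2 = 2 → write 0 carry 1
  1×2+1 = 3 → write 1 carry 1
  remaining carry: 1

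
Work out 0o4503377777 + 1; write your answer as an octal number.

0o4503400000

The trailing 5 digits are 7 (max in base 8), so adding 1 cascades: they roll to 0 and the next digit up increments.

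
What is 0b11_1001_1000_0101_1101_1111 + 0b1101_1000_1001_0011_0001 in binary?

Add column by column in base 2, right to left:
  1+1 = 0 carry 1
  1+0+1 = 0 carry 1
  1+0+1 = 0 carry 1
  1+0+1 = 0 carry 1
  1+1+1 = 1 carry 1
  0+1+1 = 0 carry 1
  1+0+1 = 0 carry 1
  1+0+1 = 0 carry 1
  1+1+1 = 1 carry 1
  0+0+1 = 1
  1+0 = 1
  0+1 = 1
  0+0 = 0
  0+0 = 0
  0+0 = 0
  1+1 = 0 carry 1
  1+1+1 = 1 carry 1
  0+0+1 = 1
  0+1 = 1
  1+1 = 0 carry 1
  1+0+1 = 0 carry 1
  1+0+1 = 0 carry 1
  final carry 1

0b10001110000111100010000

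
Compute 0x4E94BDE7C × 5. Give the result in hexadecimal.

0x188E7B586C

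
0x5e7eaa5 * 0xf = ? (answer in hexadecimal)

0x5896bfab

Multiply each base-16 digit by 15, carrying:
  5×15 = 75 → write b carry 4
  a×15+4 = 154 → write a carry 9
  a×15+9 = 159 → write f carry 9
  e×15+9 = 219 → write b carry 13
  7×15+13 = 118 → write 6 carry 7
  e×15+7 = 217 → write 9 carry 13
  5×15+13 = 88 → write 8 carry 5
  remaining carry: 5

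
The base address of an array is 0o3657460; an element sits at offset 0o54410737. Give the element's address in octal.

0o60270417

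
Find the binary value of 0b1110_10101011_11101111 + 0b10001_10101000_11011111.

Add column by column in base 2, right to left:
  1+1 = 0 carry 1
  1+1+1 = 1 carry 1
  1+1+1 = 1 carry 1
  1+1+1 = 1 carry 1
  0+1+1 = 0 carry 1
  1+0+1 = 0 carry 1
  1+1+1 = 1 carry 1
  1+1+1 = 1 carry 1
  1+0+1 = 0 carry 1
  1+0+1 = 0 carry 1
  0+0+1 = 1
  1+1 = 0 carry 1
  0+0+1 = 1
  1+1 = 0 carry 1
  0+0+1 = 1
  1+1 = 0 carry 1
  0+1+1 = 0 carry 1
  1+0+1 = 0 carry 1
  1+0+1 = 0 carry 1
  1+0+1 = 0 carry 1
  0+1+1 = 0 carry 1
  final carry 1

0b1000000101010011001110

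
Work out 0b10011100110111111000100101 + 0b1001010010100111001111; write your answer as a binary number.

Add column by column in base 2, right to left:
  1+1 = 0 carry 1
  0+1+1 = 0 carry 1
  1+1+1 = 1 carry 1
  0+1+1 = 0 carry 1
  0+0+1 = 1
  1+0 = 1
  0+1 = 1
  0+1 = 1
  0+1 = 1
  1+0 = 1
  1+0 = 1
  1+1 = 0 carry 1
  1+0+1 = 0 carry 1
  1+1+1 = 1 carry 1
  1+0+1 = 0 carry 1
  0+0+1 = 1
  1+1 = 0 carry 1
  1+0+1 = 0 carry 1
  0+1+1 = 0 carry 1
  0+0+1 = 1
  1+0 = 1
  1+1 = 0 carry 1
  1+0+1 = 0 carry 1
  0+0+1 = 1
  0+0 = 0
  1+0 = 1

0b10100110001010011111110100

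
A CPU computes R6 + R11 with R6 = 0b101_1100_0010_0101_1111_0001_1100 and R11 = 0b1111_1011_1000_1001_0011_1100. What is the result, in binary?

Add column by column in base 2, right to left:
  0+0 = 0
  0+0 = 0
  1+1 = 0 carry 1
  1+1+1 = 1 carry 1
  1+1+1 = 1 carry 1
  0+1+1 = 0 carry 1
  0+0+1 = 1
  0+0 = 0
  1+1 = 0 carry 1
  1+0+1 = 0 carry 1
  1+0+1 = 0 carry 1
  1+1+1 = 1 carry 1
  1+0+1 = 0 carry 1
  0+0+1 = 1
  1+0 = 1
  0+1 = 1
  0+1 = 1
  1+1 = 0 carry 1
  0+0+1 = 1
  0+1 = 1
  0+1 = 1
  0+1 = 1
  1+1 = 0 carry 1
  1+1+1 = 1 carry 1
  1+0+1 = 0 carry 1
  0+0+1 = 1
  1+0 = 1

0b110101111011110100001011000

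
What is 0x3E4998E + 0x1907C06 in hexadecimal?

Add column by column in base 16, right to left:
  E+6 = 4 carry 1
  8+0+1 = 9
  9+C = 5 carry 1
  9+7+1 = 1 carry 1
  4+0+1 = 5
  E+9 = 7 carry 1
  3+1+1 = 5

0x5751594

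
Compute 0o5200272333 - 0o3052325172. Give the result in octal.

0o2125745141

Subtract column by column in base 8:
  3-2 → 1
  3-7 → 4 (borrow)
  3-1-1 → 1
  2-5 → 5 (borrow)
  7-2-1 → 4
  2-3 → 7 (borrow)
  0-2-1 → 5 (borrow)
  0-5-1 → 2 (borrow)
  2-0-1 → 1
  5-3 → 2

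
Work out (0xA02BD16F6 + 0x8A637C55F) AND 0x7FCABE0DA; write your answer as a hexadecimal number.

0x2A8A0C050

Add column by column in base 16, right to left:
  6+F = 5 carry 1
  F+5+1 = 5 carry 1
  6+5+1 = C
  1+C = D
  D+7 = 4 carry 1
  B+3+1 = F
  2+6 = 8
  0+A = A
  A+8 = 2 carry 1
  final carry 1
Sum = 0x12A8F4DC55; now AND with 0x7FCABE0DA:
  1&0=0, 2&7=2, A&F=A, 8&C=8, F&A=A, 4&B=0, D&E=C, C&0=0, 5&D=5, 5&A=0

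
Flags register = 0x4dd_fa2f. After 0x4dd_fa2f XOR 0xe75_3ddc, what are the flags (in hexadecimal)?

XOR each hex digit independently (no carries):
  4^e=a, d^7=a, d^5=8, f^3=c, a^d=7, 2^d=f, f^c=3

0xaa8c7f3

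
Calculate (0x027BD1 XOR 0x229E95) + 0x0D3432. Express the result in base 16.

0x2E1976

First 0x027BD1 XOR 0x229E95 = 0x20E544.
Add column by column in base 16, right to left:
  4+2 = 6
  4+3 = 7
  5+4 = 9
  E+3 = 1 carry 1
  0+D+1 = E
  2+0 = 2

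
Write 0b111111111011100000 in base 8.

Group the bits in threes: 111 111 111 011 100 000 → 777340.

0o777340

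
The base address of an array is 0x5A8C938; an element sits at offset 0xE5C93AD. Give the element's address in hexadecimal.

0x14055CE5

Add column by column in base 16, right to left:
  8+D = 5 carry 1
  3+A+1 = E
  9+3 = C
  C+9 = 5 carry 1
  8+C+1 = 5 carry 1
  A+5+1 = 0 carry 1
  5+E+1 = 4 carry 1
  final carry 1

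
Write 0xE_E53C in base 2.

0b11101110010100111100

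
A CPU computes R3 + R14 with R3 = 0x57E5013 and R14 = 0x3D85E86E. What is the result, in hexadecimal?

0x43043881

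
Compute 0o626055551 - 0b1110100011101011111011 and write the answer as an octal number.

0o607420156

0b1110100011101011111011 = 0o16435373 in octal.
Subtract column by column in base 8:
  1-3 → 6 (borrow)
  5-7-1 → 5 (borrow)
  5-3-1 → 1
  5-5 → 0
  5-3 → 2
  0-4 → 4 (borrow)
  6-6-1 → 7 (borrow)
  2-1-1 → 0
  6-0 → 6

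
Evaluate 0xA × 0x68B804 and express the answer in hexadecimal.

0x4173028

Multiply each base-16 digit by 10, carrying:
  4×10 = 40 → write 8 carry 2
  0×10+2 = 2 → write 2
  8×10 = 80 → write 0 carry 5
  B×10+5 = 115 → write 3 carry 7
  8×10+7 = 87 → write 7 carry 5
  6×10+5 = 65 → write 1 carry 4
  remaining carry: 4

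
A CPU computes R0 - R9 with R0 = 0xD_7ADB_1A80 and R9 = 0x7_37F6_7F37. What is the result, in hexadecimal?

Subtract column by column in base 16:
  0-7 → 9 (borrow)
  8-3-1 → 4
  A-F → B (borrow)
  1-7-1 → 9 (borrow)
  B-6-1 → 4
  D-F → E (borrow)
  A-7-1 → 2
  7-3 → 4
  D-7 → 6

0x642E49B49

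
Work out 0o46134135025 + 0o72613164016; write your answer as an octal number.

0o140747321043

Add column by column in base 8, right to left:
  5+6 = 3 carry 1
  2+1+1 = 4
  0+0 = 0
  5+4 = 1 carry 1
  3+6+1 = 2 carry 1
  1+1+1 = 3
  4+3 = 7
  3+1 = 4
  1+6 = 7
  6+2 = 0 carry 1
  4+7+1 = 4 carry 1
  final carry 1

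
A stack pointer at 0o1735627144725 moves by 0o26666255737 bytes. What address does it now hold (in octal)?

Add column by column in base 8, right to left:
  5+7 = 4 carry 1
  2+3+1 = 6
  7+7 = 6 carry 1
  4+5+1 = 2 carry 1
  4+5+1 = 2 carry 1
  1+2+1 = 4
  7+6 = 5 carry 1
  2+6+1 = 1 carry 1
  6+6+1 = 5 carry 1
  5+6+1 = 4 carry 1
  3+2+1 = 6
  7+0 = 7
  1+0 = 1

0o1764515422664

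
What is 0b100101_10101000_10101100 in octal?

Group the bits in threes: 001 001 011 010 100 010 101 100 → 11324254.

0o11324254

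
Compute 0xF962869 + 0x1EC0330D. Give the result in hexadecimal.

0x2E565B76

Add column by column in base 16, right to left:
  9+D = 6 carry 1
  6+0+1 = 7
  8+3 = B
  2+3 = 5
  6+0 = 6
  9+C = 5 carry 1
  F+E+1 = E carry 1
  0+1+1 = 2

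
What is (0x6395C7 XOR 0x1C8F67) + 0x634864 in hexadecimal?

First 0x6395C7 XOR 0x1C8F67 = 0x7F1AA0.
Add column by column in base 16, right to left:
  0+4 = 4
  A+6 = 0 carry 1
  A+8+1 = 3 carry 1
  1+4+1 = 6
  F+3 = 2 carry 1
  7+6+1 = E

0xE26304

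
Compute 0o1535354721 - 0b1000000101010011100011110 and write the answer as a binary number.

0o1535354721 = 0b1101011101011101100111010001 in binary.
Subtract column by column in base 2:
  1-0 → 1
  0-1 → 1 (borrow)
  0-1-1 → 0 (borrow)
  0-1-1 → 0 (borrow)
  1-1-1 → 1 (borrow)
  0-0-1 → 1 (borrow)
  1-0-1 → 0
  1-0 → 1
  1-1 → 0
  0-1 → 1 (borrow)
  0-1-1 → 0 (borrow)
  1-0-1 → 0
  1-0 → 1
  0-1 → 1 (borrow)
  1-0-1 → 0
  1-1 → 0
  1-0 → 1
  0-1 → 1 (borrow)
  1-0-1 → 0
  0-0 → 0
  1-0 → 1
  1-0 → 1
  1-0 → 1
  0-0 → 0
  1-1 → 0
  0-0 → 0
  1-0 → 1
  1-0 → 1

0b1100011100110011001010110011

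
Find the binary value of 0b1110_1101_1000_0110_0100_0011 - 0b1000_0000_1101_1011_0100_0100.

Subtract column by column in base 2:
  1-0 → 1
  1-0 → 1
  0-1 → 1 (borrow)
  0-0-1 → 1 (borrow)
  0-0-1 → 1 (borrow)
  0-0-1 → 1 (borrow)
  1-1-1 → 1 (borrow)
  0-0-1 → 1 (borrow)
  0-1-1 → 0 (borrow)
  1-1-1 → 1 (borrow)
  1-0-1 → 0
  0-1 → 1 (borrow)
  0-1-1 → 0 (borrow)
  0-0-1 → 1 (borrow)
  0-1-1 → 0 (borrow)
  1-1-1 → 1 (borrow)
  1-0-1 → 0
  0-0 → 0
  1-0 → 1
  1-0 → 1
  0-0 → 0
  1-0 → 1
  1-0 → 1
  1-1 → 0

0b11011001010101011111111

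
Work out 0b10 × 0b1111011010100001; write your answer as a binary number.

0b11110110101000010

Multiply each base-2 digit by 2, carrying:
  1×2 = 2 → write 0 carry 1
  0×2+1 = 1 → write 1
  0×2 = 0 → write 0
  0×2 = 0 → write 0
  0×2 = 0 → write 0
  1×2 = 2 → write 0 carry 1
  0×2+1 = 1 → write 1
  1×2 = 2 → write 0 carry 1
  0×2+1 = 1 → write 1
  1×2 = 2 → write 0 carry 1
  1×2+1 = 3 → write 1 carry 1
  0×2+1 = 1 → write 1
  1×2 = 2 → write 0 carry 1
  1×2+1 = 3 → write 1 carry 1
  1×2+1 = 3 → write 1 carry 1
  1×2+1 = 3 → write 1 carry 1
  remaining carry: 1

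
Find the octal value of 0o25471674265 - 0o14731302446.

Subtract column by column in base 8:
  5-6 → 7 (borrow)
  6-4-1 → 1
  2-4 → 6 (borrow)
  4-2-1 → 1
  7-0 → 7
  6-3 → 3
  1-1 → 0
  7-3 → 4
  4-7 → 5 (borrow)
  5-4-1 → 0
  2-1 → 1

0o10540371617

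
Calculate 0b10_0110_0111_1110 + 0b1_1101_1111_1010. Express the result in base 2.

Add column by column in base 2, right to left:
  0+0 = 0
  1+1 = 0 carry 1
  1+0+1 = 0 carry 1
  1+1+1 = 1 carry 1
  1+1+1 = 1 carry 1
  1+1+1 = 1 carry 1
  1+1+1 = 1 carry 1
  0+1+1 = 0 carry 1
  0+1+1 = 0 carry 1
  1+0+1 = 0 carry 1
  1+1+1 = 1 carry 1
  0+1+1 = 0 carry 1
  0+1+1 = 0 carry 1
  1+0+1 = 0 carry 1
  final carry 1

0b100010001111000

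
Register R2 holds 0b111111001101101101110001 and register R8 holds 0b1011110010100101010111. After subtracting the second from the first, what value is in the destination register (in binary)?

Subtract column by column in base 2:
  1-1 → 0
  0-1 → 1 (borrow)
  0-1-1 → 0 (borrow)
  0-0-1 → 1 (borrow)
  1-1-1 → 1 (borrow)
  1-0-1 → 0
  1-1 → 0
  0-0 → 0
  1-1 → 0
  1-0 → 1
  0-0 → 0
  1-1 → 0
  1-0 → 1
  0-1 → 1 (borrow)
  1-0-1 → 0
  1-0 → 1
  0-1 → 1 (borrow)
  0-1-1 → 0 (borrow)
  1-1-1 → 1 (borrow)
  1-1-1 → 1 (borrow)
  1-0-1 → 0
  1-1 → 0
  1-0 → 1
  1-0 → 1

0b110011011011001000011010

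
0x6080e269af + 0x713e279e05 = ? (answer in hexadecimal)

0xd1bf0a07b4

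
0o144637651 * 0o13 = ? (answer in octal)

Multiply each base-8 digit by 11, carrying:
  1×11 = 11 → write 3 carry 1
  5×11+1 = 56 → write 0 carry 7
  6×11+7 = 73 → write 1 carry 9
  7×11+9 = 86 → write 6 carry 10
  3×11+10 = 43 → write 3 carry 5
  6×11+5 = 71 → write 7 carry 8
  4×11+8 = 52 → write 4 carry 6
  4×11+6 = 50 → write 2 carry 6
  1×11+6 = 17 → write 1 carry 2
  remaining carry: 2

0o2124736103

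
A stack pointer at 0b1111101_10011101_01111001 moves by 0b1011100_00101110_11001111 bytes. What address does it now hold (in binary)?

Add column by column in base 2, right to left:
  1+1 = 0 carry 1
  0+1+1 = 0 carry 1
  0+1+1 = 0 carry 1
  1+1+1 = 1 carry 1
  1+0+1 = 0 carry 1
  1+0+1 = 0 carry 1
  1+1+1 = 1 carry 1
  0+1+1 = 0 carry 1
  1+0+1 = 0 carry 1
  0+1+1 = 0 carry 1
  1+1+1 = 1 carry 1
  1+1+1 = 1 carry 1
  1+0+1 = 0 carry 1
  0+1+1 = 0 carry 1
  0+0+1 = 1
  1+0 = 1
  1+0 = 1
  0+0 = 0
  1+1 = 0 carry 1
  1+1+1 = 1 carry 1
  1+1+1 = 1 carry 1
  1+0+1 = 0 carry 1
  1+1+1 = 1 carry 1
  final carry 1

0b110110011100110001001000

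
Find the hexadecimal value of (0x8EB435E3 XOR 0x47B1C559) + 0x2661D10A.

0xEF67C1C4

First 0x8EB435E3 XOR 0x47B1C559 = 0xC905F0BA.
Add column by column in base 16, right to left:
  A+A = 4 carry 1
  B+0+1 = C
  0+1 = 1
  F+D = C carry 1
  5+1+1 = 7
  0+6 = 6
  9+6 = F
  C+2 = E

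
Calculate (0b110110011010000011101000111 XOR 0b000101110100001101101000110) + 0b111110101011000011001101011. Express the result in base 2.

0b1110010011001010001001101100

First 0b110110011010000011101000111 XOR 0b000101110100001101101000110 = 0b110011101110001110000000001.
Add column by column in base 2, right to left:
  1+1 = 0 carry 1
  0+1+1 = 0 carry 1
  0+0+1 = 1
  0+1 = 1
  0+0 = 0
  0+1 = 1
  0+1 = 1
  0+0 = 0
  0+0 = 0
  0+1 = 1
  1+1 = 0 carry 1
  1+0+1 = 0 carry 1
  1+0+1 = 0 carry 1
  0+0+1 = 1
  0+0 = 0
  0+1 = 1
  1+1 = 0 carry 1
  1+0+1 = 0 carry 1
  1+1+1 = 1 carry 1
  0+0+1 = 1
  1+1 = 0 carry 1
  1+0+1 = 0 carry 1
  1+1+1 = 1 carry 1
  0+1+1 = 0 carry 1
  0+1+1 = 0 carry 1
  1+1+1 = 1 carry 1
  1+1+1 = 1 carry 1
  final carry 1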